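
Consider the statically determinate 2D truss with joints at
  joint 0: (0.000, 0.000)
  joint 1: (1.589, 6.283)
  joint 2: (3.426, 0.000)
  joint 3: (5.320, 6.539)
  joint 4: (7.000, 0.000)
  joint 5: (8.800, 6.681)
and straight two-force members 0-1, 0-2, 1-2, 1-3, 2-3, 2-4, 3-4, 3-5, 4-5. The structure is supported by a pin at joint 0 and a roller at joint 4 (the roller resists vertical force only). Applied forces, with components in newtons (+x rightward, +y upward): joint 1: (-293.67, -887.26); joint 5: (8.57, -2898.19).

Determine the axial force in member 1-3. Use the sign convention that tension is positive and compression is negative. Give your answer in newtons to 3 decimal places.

N=6 nodes, M=9 members, R=3 reactions → 2N=12, M+R=12
member 0 (0-1): L=6.4808, (cx,cy)=(0.2452,0.9695)
member 1 (0-2): L=3.4260, (cx,cy)=(1.0000,0.0000)
member 2 (1-2): L=6.5460, (cx,cy)=(0.2806,-0.9598)
member 3 (1-3): L=3.7398, (cx,cy)=(0.9977,0.0685)
member 4 (2-3): L=6.8078, (cx,cy)=(0.2782,0.9605)
member 5 (2-4): L=3.5740, (cx,cy)=(1.0000,0.0000)
member 6 (3-4): L=6.7514, (cx,cy)=(0.2488,-0.9685)
member 7 (3-5): L=3.4829, (cx,cy)=(0.9992,0.0408)
member 8 (4-5): L=6.9192, (cx,cy)=(0.2601,0.9656)
solve A·x = −loads:
  F[0-1] = -202.1849 N (compression)
  F[0-2] = -235.5273 N (compression)
  F[1-2] = -688.9157 N (compression)
  F[1-3] = +438.4545 N (tension)
  F[2-3] = +688.4114 N (tension)
  F[2-4] = -620.3800 N (compression)
  F[3-4] = -680.0688 N (compression)
  F[3-5] = +798.8416 N (tension)
  F[4-5] = -3035.2644 N (compression)
  Rx@0 = +285.1000 N
  Ry@0 = +196.0135 N
  Ry@4 = +3589.4365 N

438.455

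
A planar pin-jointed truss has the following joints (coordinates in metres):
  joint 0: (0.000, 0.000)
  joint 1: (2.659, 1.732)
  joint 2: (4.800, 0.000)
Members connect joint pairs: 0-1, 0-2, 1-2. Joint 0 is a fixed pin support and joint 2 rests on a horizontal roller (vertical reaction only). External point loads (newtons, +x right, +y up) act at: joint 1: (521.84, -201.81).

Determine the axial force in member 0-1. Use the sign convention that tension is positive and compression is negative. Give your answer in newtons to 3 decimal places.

N=3 nodes, M=3 members, R=3 reactions → 2N=6, M+R=6
member 0 (0-1): L=3.1733, (cx,cy)=(0.8379,0.5458)
member 1 (0-2): L=4.8000, (cx,cy)=(1.0000,0.0000)
member 2 (1-2): L=2.7539, (cx,cy)=(0.7775,-0.6289)
solve A·x = −loads:
  F[0-1] = +180.0700 N (tension)
  F[0-2] = +370.9562 N (tension)
  F[1-2] = -477.1409 N (compression)
  Rx@0 = -521.8400 N
  Ry@0 = -98.2816 N
  Ry@2 = +300.0916 N

180.070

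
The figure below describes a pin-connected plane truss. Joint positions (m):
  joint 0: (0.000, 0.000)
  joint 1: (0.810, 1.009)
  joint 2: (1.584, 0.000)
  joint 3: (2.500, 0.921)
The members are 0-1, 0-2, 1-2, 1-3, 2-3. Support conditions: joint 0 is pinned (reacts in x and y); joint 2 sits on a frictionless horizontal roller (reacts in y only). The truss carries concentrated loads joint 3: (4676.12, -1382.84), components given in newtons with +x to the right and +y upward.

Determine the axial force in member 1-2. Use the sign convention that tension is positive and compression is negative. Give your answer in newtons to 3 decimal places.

-4812.127

N=4 nodes, M=5 members, R=3 reactions → 2N=8, M+R=8
member 0 (0-1): L=1.2939, (cx,cy)=(0.6260,0.7798)
member 1 (0-2): L=1.5840, (cx,cy)=(1.0000,0.0000)
member 2 (1-2): L=1.2717, (cx,cy)=(0.6086,-0.7934)
member 3 (1-3): L=1.6923, (cx,cy)=(0.9986,-0.0520)
member 4 (2-3): L=1.2990, (cx,cy)=(0.7052,0.7090)
solve A·x = −loads:
  F[0-1] = +4512.0524 N (tension)
  F[0-2] = +1851.5135 N (tension)
  F[1-2] = -4812.1274 N (compression)
  F[1-3] = +5761.2839 N (tension)
  F[2-3] = -1527.7942 N (compression)
  Rx@0 = -4676.1200 N
  Ry@0 = -3518.5530 N
  Ry@2 = +4901.3930 N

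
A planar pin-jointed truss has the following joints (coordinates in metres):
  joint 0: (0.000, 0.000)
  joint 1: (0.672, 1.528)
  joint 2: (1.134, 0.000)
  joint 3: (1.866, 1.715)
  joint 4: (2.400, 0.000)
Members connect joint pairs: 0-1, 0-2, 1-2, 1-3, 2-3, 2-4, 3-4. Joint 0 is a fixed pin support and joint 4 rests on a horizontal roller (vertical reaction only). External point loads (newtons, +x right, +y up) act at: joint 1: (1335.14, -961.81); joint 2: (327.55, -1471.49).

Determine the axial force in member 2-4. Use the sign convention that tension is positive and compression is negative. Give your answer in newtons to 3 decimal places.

565.020

N=5 nodes, M=7 members, R=3 reactions → 2N=10, M+R=10
member 0 (0-1): L=1.6692, (cx,cy)=(0.4026,0.9154)
member 1 (0-2): L=1.1340, (cx,cy)=(1.0000,0.0000)
member 2 (1-2): L=1.5963, (cx,cy)=(0.2894,-0.9572)
member 3 (1-3): L=1.2086, (cx,cy)=(0.9880,0.1547)
member 4 (2-3): L=1.8647, (cx,cy)=(0.3926,0.9197)
member 5 (2-4): L=1.2660, (cx,cy)=(1.0000,0.0000)
member 6 (3-4): L=1.7962, (cx,cy)=(0.2973,-0.9548)
solve A·x = −loads:
  F[0-1] = -675.8627 N (compression)
  F[0-2] = +1934.7775 N (tension)
  F[1-2] = -593.3516 N (compression)
  F[1-3] = -1453.0007 N (compression)
  F[2-3] = +2217.4505 N (tension)
  F[2-4] = +565.0202 N (tension)
  F[3-4] = -1900.5556 N (compression)
  Rx@0 = -1662.6900 N
  Ry@0 = +618.6750 N
  Ry@4 = +1814.6250 N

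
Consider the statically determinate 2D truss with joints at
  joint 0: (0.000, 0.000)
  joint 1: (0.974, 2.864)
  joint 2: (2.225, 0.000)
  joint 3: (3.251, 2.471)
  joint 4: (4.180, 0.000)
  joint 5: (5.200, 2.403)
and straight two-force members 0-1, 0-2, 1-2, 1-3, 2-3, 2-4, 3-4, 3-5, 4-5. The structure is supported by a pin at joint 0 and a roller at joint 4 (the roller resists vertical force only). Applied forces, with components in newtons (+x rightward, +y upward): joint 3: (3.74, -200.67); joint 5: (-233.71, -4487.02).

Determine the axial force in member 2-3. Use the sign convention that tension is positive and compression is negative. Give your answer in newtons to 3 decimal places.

N=6 nodes, M=9 members, R=3 reactions → 2N=12, M+R=12
member 0 (0-1): L=3.0251, (cx,cy)=(0.3220,0.9467)
member 1 (0-2): L=2.2250, (cx,cy)=(1.0000,0.0000)
member 2 (1-2): L=3.1253, (cx,cy)=(0.4003,-0.9164)
member 3 (1-3): L=2.3107, (cx,cy)=(0.9854,-0.1701)
member 4 (2-3): L=2.6755, (cx,cy)=(0.3835,0.9236)
member 5 (2-4): L=1.9550, (cx,cy)=(1.0000,0.0000)
member 6 (3-4): L=2.6399, (cx,cy)=(0.3519,-0.9360)
member 7 (3-5): L=1.9502, (cx,cy)=(0.9994,-0.0349)
member 8 (4-5): L=2.6105, (cx,cy)=(0.3907,0.9205)
solve A·x = −loads:
  F[0-1] = +969.8200 N (tension)
  F[0-2] = -542.2267 N (compression)
  F[1-2] = -1147.2485 N (compression)
  F[1-3] = +782.8857 N (tension)
  F[2-3] = +1138.3548 N (tension)
  F[2-4] = -1437.9786 N (compression)
  F[3-4] = -1256.6777 N (compression)
  F[3-5] = +1647.5104 N (tension)
  F[4-5] = -4812.1041 N (compression)
  Rx@0 = +229.9700 N
  Ry@0 = -918.1757 N
  Ry@4 = +5605.8657 N

1138.355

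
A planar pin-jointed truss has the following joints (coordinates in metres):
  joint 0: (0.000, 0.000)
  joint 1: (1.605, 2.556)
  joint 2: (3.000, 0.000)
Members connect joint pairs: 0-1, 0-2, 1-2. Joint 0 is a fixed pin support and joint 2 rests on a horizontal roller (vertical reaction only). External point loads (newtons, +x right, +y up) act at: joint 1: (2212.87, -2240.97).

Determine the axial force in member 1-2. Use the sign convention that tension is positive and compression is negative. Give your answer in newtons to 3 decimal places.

N=3 nodes, M=3 members, R=3 reactions → 2N=6, M+R=6
member 0 (0-1): L=3.0181, (cx,cy)=(0.5318,0.8469)
member 1 (0-2): L=3.0000, (cx,cy)=(1.0000,0.0000)
member 2 (1-2): L=2.9119, (cx,cy)=(0.4791,-0.8778)
solve A·x = −loads:
  F[0-1] = +995.7900 N (tension)
  F[0-2] = +1683.3241 N (tension)
  F[1-2] = -3513.7429 N (compression)
  Rx@0 = -2212.8700 N
  Ry@0 = -843.3142 N
  Ry@2 = +3084.2842 N

-3513.743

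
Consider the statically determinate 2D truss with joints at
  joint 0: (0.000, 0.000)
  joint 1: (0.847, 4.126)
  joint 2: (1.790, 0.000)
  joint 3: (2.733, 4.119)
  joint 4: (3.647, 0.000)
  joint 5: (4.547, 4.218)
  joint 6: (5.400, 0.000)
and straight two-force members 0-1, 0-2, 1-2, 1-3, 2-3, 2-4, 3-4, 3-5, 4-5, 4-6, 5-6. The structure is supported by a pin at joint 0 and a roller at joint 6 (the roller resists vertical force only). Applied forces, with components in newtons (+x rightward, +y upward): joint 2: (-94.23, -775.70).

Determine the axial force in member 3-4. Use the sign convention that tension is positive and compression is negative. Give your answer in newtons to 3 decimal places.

-269.429

N=7 nodes, M=11 members, R=3 reactions → 2N=14, M+R=14
member 0 (0-1): L=4.2120, (cx,cy)=(0.2011,0.9796)
member 1 (0-2): L=1.7900, (cx,cy)=(1.0000,0.0000)
member 2 (1-2): L=4.2324, (cx,cy)=(0.2228,-0.9749)
member 3 (1-3): L=1.8860, (cx,cy)=(1.0000,-0.0037)
member 4 (2-3): L=4.2256, (cx,cy)=(0.2232,0.9748)
member 5 (2-4): L=1.8570, (cx,cy)=(1.0000,0.0000)
member 6 (3-4): L=4.2192, (cx,cy)=(0.2166,-0.9763)
member 7 (3-5): L=1.8167, (cx,cy)=(0.9985,0.0545)
member 8 (4-5): L=4.3129, (cx,cy)=(0.2087,0.9780)
member 9 (4-6): L=1.7530, (cx,cy)=(1.0000,0.0000)
member 10 (5-6): L=4.3034, (cx,cy)=(0.1982,-0.9802)
solve A·x = −loads:
  F[0-1] = -529.3837 N (compression)
  F[0-2] = +12.2239 N (tension)
  F[1-2] = +532.7985 N (tension)
  F[1-3] = -225.1659 N (compression)
  F[2-3] = +262.9253 N (tension)
  F[2-4] = +166.4885 N (tension)
  F[3-4] = -269.4289 N (compression)
  F[3-5] = -108.2832 N (compression)
  F[4-5] = +268.9519 N (tension)
  F[4-6] = +51.9991 N (tension)
  F[5-6] = -262.3353 N (compression)
  Rx@0 = +94.2300 N
  Ry@0 = +518.5698 N
  Ry@6 = +257.1302 N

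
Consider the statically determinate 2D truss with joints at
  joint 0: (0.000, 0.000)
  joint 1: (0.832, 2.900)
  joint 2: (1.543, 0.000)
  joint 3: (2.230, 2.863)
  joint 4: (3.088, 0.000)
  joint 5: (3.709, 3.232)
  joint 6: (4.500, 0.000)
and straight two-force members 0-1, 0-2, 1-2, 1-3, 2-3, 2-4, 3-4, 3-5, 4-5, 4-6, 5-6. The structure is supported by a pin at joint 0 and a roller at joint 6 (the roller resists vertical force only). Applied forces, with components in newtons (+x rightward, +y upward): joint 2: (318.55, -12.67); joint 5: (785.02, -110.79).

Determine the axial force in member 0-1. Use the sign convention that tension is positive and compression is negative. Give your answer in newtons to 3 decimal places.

557.642

N=7 nodes, M=11 members, R=3 reactions → 2N=14, M+R=14
member 0 (0-1): L=3.0170, (cx,cy)=(0.2758,0.9612)
member 1 (0-2): L=1.5430, (cx,cy)=(1.0000,0.0000)
member 2 (1-2): L=2.9859, (cx,cy)=(0.2381,-0.9712)
member 3 (1-3): L=1.3985, (cx,cy)=(0.9996,-0.0265)
member 4 (2-3): L=2.9443, (cx,cy)=(0.2333,0.9724)
member 5 (2-4): L=1.5450, (cx,cy)=(1.0000,0.0000)
member 6 (3-4): L=2.9888, (cx,cy)=(0.2871,-0.9579)
member 7 (3-5): L=1.5243, (cx,cy)=(0.9703,0.2421)
member 8 (4-5): L=3.2911, (cx,cy)=(0.1887,0.9820)
member 9 (4-6): L=1.4120, (cx,cy)=(1.0000,0.0000)
member 10 (5-6): L=3.3274, (cx,cy)=(0.2377,-0.9713)
solve A·x = −loads:
  F[0-1] = +557.6424 N (tension)
  F[0-2] = +949.7881 N (tension)
  F[1-2] = -559.7161 N (compression)
  F[1-3] = +287.1622 N (tension)
  F[2-3] = +572.0776 N (tension)
  F[2-4] = +364.4730 N (tension)
  F[3-4] = -431.0362 N (compression)
  F[3-5] = +560.9696 N (tension)
  F[4-5] = +420.4460 N (tension)
  F[4-6] = +161.4009 N (tension)
  F[5-6] = -678.9422 N (compression)
  Rx@0 = -1103.5700 N
  Ry@0 = -536.0188 N
  Ry@6 = +659.4788 N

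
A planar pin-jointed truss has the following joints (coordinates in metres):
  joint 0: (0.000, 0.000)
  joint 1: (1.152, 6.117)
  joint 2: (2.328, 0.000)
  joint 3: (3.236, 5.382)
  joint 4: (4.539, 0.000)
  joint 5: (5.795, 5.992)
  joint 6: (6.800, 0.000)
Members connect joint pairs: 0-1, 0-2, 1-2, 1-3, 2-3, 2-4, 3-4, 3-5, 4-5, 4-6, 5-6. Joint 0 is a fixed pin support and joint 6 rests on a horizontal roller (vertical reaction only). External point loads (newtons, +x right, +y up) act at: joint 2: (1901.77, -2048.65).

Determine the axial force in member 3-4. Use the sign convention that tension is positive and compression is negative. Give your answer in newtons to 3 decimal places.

-789.945

N=7 nodes, M=11 members, R=3 reactions → 2N=14, M+R=14
member 0 (0-1): L=6.2245, (cx,cy)=(0.1851,0.9827)
member 1 (0-2): L=2.3280, (cx,cy)=(1.0000,0.0000)
member 2 (1-2): L=6.2290, (cx,cy)=(0.1888,-0.9820)
member 3 (1-3): L=2.2098, (cx,cy)=(0.9431,-0.3326)
member 4 (2-3): L=5.4581, (cx,cy)=(0.1664,0.9861)
member 5 (2-4): L=2.2110, (cx,cy)=(1.0000,0.0000)
member 6 (3-4): L=5.5375, (cx,cy)=(0.2353,-0.9719)
member 7 (3-5): L=2.6307, (cx,cy)=(0.9727,0.2319)
member 8 (4-5): L=6.1222, (cx,cy)=(0.2052,0.9787)
member 9 (4-6): L=2.2610, (cx,cy)=(1.0000,0.0000)
member 10 (5-6): L=6.0757, (cx,cy)=(0.1654,-0.9862)
solve A·x = −loads:
  F[0-1] = -1370.9728 N (compression)
  F[0-2] = +2155.5017 N (tension)
  F[1-2] = +1569.5072 N (tension)
  F[1-3] = -583.2521 N (compression)
  F[2-3] = +514.5376 N (tension)
  F[2-4] = +464.4466 N (tension)
  F[3-4] = -789.9454 N (compression)
  F[3-5] = -286.3733 N (compression)
  F[4-5] = +784.4504 N (tension)
  F[4-6] = +117.6349 N (tension)
  F[5-6] = -711.1580 N (compression)
  Rx@0 = -1901.7700 N
  Ry@0 = +1347.2886 N
  Ry@6 = +701.3614 N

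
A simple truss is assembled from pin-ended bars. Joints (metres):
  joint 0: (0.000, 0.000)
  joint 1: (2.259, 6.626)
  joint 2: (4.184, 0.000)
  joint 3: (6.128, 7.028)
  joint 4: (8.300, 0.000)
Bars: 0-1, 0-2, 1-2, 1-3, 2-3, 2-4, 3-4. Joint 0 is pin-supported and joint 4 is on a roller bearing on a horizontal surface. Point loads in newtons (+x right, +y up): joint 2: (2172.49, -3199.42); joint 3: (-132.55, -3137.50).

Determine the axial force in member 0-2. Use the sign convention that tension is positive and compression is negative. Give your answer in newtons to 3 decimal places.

N=5 nodes, M=7 members, R=3 reactions → 2N=10, M+R=10
member 0 (0-1): L=7.0005, (cx,cy)=(0.3227,0.9465)
member 1 (0-2): L=4.1840, (cx,cy)=(1.0000,0.0000)
member 2 (1-2): L=6.9000, (cx,cy)=(0.2790,-0.9603)
member 3 (1-3): L=3.8898, (cx,cy)=(0.9946,0.1033)
member 4 (2-3): L=7.2919, (cx,cy)=(0.2666,0.9638)
member 5 (2-4): L=4.1160, (cx,cy)=(1.0000,0.0000)
member 6 (3-4): L=7.3560, (cx,cy)=(0.2953,-0.9554)
solve A·x = −loads:
  F[0-1] = -2662.3044 N (compression)
  F[0-2] = +2899.0427 N (tension)
  F[1-2] = +2456.9518 N (tension)
  F[1-3] = -1552.8752 N (compression)
  F[2-3] = +871.5653 N (tension)
  F[2-4] = +1179.6536 N (tension)
  F[3-4] = -3995.1669 N (compression)
  Rx@0 = -2039.9400 N
  Ry@0 = +2519.8824 N
  Ry@4 = +3817.0376 N

2899.043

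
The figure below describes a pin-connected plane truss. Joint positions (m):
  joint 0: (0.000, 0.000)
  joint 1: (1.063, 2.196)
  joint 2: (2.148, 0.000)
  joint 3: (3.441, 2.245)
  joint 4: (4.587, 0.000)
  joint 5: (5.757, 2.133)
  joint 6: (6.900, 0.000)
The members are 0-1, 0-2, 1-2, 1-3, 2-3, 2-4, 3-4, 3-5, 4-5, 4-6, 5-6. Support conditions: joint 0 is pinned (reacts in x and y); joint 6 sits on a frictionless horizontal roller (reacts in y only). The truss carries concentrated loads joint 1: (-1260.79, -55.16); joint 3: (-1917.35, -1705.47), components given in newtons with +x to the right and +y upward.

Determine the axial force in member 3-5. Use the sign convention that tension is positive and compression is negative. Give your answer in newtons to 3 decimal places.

175.652

N=7 nodes, M=11 members, R=3 reactions → 2N=14, M+R=14
member 0 (0-1): L=2.4398, (cx,cy)=(0.4357,0.9001)
member 1 (0-2): L=2.1480, (cx,cy)=(1.0000,0.0000)
member 2 (1-2): L=2.4494, (cx,cy)=(0.4430,-0.8965)
member 3 (1-3): L=2.3785, (cx,cy)=(0.9998,0.0206)
member 4 (2-3): L=2.5907, (cx,cy)=(0.4991,0.8666)
member 5 (2-4): L=2.4390, (cx,cy)=(1.0000,0.0000)
member 6 (3-4): L=2.5206, (cx,cy)=(0.4547,-0.8907)
member 7 (3-5): L=2.3187, (cx,cy)=(0.9988,-0.0483)
member 8 (4-5): L=2.4328, (cx,cy)=(0.4809,0.8768)
member 9 (4-6): L=2.3130, (cx,cy)=(1.0000,0.0000)
member 10 (5-6): L=2.4199, (cx,cy)=(0.4723,-0.8814)
solve A·x = −loads:
  F[0-1] = -2140.5763 N (compression)
  F[0-2] = -2245.4905 N (compression)
  F[1-2] = +2073.9583 N (tension)
  F[1-3] = -590.6709 N (compression)
  F[2-3] = -2145.7310 N (compression)
  F[2-4] = -255.8971 N (compression)
  F[3-4] = +176.9469 N (tension)
  F[3-5] = +175.6520 N (tension)
  F[4-5] = -179.7532 N (compression)
  F[4-6] = -88.9993 N (compression)
  F[5-6] = +188.4282 N (tension)
  Rx@0 = +3178.1400 N
  Ry@0 = +1926.7153 N
  Ry@6 = -166.0853 N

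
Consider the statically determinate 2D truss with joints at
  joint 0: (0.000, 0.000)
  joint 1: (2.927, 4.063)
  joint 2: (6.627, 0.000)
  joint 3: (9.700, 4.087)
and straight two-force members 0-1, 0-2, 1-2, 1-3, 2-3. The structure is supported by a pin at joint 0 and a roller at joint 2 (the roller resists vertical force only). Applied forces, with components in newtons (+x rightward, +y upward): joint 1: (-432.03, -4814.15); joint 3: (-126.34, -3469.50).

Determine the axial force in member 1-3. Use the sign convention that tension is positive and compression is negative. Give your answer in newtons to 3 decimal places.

2489.011

N=4 nodes, M=5 members, R=3 reactions → 2N=8, M+R=8
member 0 (0-1): L=5.0075, (cx,cy)=(0.5845,0.8114)
member 1 (0-2): L=6.6270, (cx,cy)=(1.0000,0.0000)
member 2 (1-2): L=5.4953, (cx,cy)=(0.6733,-0.7394)
member 3 (1-3): L=6.7730, (cx,cy)=(1.0000,0.0035)
member 4 (2-3): L=5.1134, (cx,cy)=(0.6010,0.7993)
solve A·x = −loads:
  F[0-1] = -1752.3258 N (compression)
  F[0-2] = +465.9002 N (tension)
  F[1-2] = -4576.2745 N (compression)
  F[1-3] = +2489.0112 N (tension)
  F[2-3] = -4351.8603 N (compression)
  Rx@0 = +558.3700 N
  Ry@0 = +1421.8004 N
  Ry@2 = +6861.8496 N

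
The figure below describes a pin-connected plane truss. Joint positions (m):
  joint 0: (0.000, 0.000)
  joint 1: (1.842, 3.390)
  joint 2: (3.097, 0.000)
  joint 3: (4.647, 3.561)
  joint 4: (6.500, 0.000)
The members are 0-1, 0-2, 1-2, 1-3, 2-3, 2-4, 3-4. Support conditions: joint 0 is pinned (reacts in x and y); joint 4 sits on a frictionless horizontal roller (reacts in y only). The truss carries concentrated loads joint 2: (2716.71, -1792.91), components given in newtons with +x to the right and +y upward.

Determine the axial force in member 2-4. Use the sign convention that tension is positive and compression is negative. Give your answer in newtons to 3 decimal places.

N=5 nodes, M=7 members, R=3 reactions → 2N=10, M+R=10
member 0 (0-1): L=3.8581, (cx,cy)=(0.4774,0.8787)
member 1 (0-2): L=3.0970, (cx,cy)=(1.0000,0.0000)
member 2 (1-2): L=3.6148, (cx,cy)=(0.3472,-0.9378)
member 3 (1-3): L=2.8102, (cx,cy)=(0.9981,0.0608)
member 4 (2-3): L=3.8837, (cx,cy)=(0.3991,0.9169)
member 5 (2-4): L=3.4030, (cx,cy)=(1.0000,0.0000)
member 6 (3-4): L=4.0143, (cx,cy)=(0.4616,-0.8871)
solve A·x = −loads:
  F[0-1] = -1068.2742 N (compression)
  F[0-2] = +3226.7415 N (tension)
  F[1-2] = +946.4013 N (tension)
  F[1-3] = -840.1592 N (compression)
  F[2-3] = +987.4249 N (tension)
  F[2-4] = +444.5184 N (tension)
  F[3-4] = -962.9871 N (compression)
  Rx@0 = -2716.7100 N
  Ry@0 = +938.6573 N
  Ry@4 = +854.2527 N

444.518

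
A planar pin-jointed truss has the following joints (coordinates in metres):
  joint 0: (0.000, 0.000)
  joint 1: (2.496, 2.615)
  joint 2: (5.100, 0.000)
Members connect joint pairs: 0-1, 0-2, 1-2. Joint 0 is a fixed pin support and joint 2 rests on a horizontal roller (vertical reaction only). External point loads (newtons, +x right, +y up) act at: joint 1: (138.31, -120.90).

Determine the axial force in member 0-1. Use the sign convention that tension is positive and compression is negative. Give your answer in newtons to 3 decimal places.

N=3 nodes, M=3 members, R=3 reactions → 2N=6, M+R=6
member 0 (0-1): L=3.6150, (cx,cy)=(0.6905,0.7234)
member 1 (0-2): L=5.1000, (cx,cy)=(1.0000,0.0000)
member 2 (1-2): L=3.6904, (cx,cy)=(0.7056,-0.7086)
solve A·x = −loads:
  F[0-1] = +12.7011 N (tension)
  F[0-2] = +129.5404 N (tension)
  F[1-2] = -183.5852 N (compression)
  Rx@0 = -138.3100 N
  Ry@0 = -9.1877 N
  Ry@2 = +130.0877 N

12.701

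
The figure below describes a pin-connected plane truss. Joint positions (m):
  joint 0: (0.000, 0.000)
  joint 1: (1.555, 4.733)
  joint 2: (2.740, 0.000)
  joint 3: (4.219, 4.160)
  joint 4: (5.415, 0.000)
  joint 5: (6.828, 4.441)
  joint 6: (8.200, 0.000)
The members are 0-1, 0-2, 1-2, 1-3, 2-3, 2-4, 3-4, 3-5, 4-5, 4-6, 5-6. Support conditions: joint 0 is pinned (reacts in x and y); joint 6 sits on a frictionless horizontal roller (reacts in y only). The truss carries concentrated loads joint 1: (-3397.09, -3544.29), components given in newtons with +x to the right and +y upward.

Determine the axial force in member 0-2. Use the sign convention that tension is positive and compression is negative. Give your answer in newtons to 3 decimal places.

N=7 nodes, M=11 members, R=3 reactions → 2N=14, M+R=14
member 0 (0-1): L=4.9819, (cx,cy)=(0.3121,0.9500)
member 1 (0-2): L=2.7400, (cx,cy)=(1.0000,0.0000)
member 2 (1-2): L=4.8791, (cx,cy)=(0.2429,-0.9701)
member 3 (1-3): L=2.7249, (cx,cy)=(0.9776,-0.2103)
member 4 (2-3): L=4.4151, (cx,cy)=(0.3350,0.9422)
member 5 (2-4): L=2.6750, (cx,cy)=(1.0000,0.0000)
member 6 (3-4): L=4.3285, (cx,cy)=(0.2763,-0.9611)
member 7 (3-5): L=2.6241, (cx,cy)=(0.9942,0.1071)
member 8 (4-5): L=4.6604, (cx,cy)=(0.3032,0.9529)
member 9 (4-6): L=2.7850, (cx,cy)=(1.0000,0.0000)
member 10 (5-6): L=4.6481, (cx,cy)=(0.2952,-0.9554)
solve A·x = −loads:
  F[0-1] = -5087.1104 N (compression)
  F[0-2] = -1809.2502 N (compression)
  F[1-2] = +980.0561 N (tension)
  F[1-3] = +1607.1553 N (tension)
  F[2-3] = -1009.0092 N (compression)
  F[2-4] = -1233.2156 N (compression)
  F[3-4] = +1434.6452 N (tension)
  F[3-5] = +841.6520 N (tension)
  F[4-5] = -1446.9012 N (compression)
  F[4-6] = -398.1195 N (compression)
  F[5-6] = +1348.7615 N (tension)
  Rx@0 = +3397.0900 N
  Ry@0 = +4832.9554 N
  Ry@6 = -1288.6654 N

-1809.250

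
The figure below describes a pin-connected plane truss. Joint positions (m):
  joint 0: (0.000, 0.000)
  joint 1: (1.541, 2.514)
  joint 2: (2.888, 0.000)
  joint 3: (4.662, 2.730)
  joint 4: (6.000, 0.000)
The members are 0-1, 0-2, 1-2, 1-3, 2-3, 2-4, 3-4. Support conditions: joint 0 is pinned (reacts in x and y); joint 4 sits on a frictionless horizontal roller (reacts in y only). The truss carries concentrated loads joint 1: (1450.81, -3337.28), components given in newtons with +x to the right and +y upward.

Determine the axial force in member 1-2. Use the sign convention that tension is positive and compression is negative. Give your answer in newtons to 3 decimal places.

-1799.351

N=5 nodes, M=7 members, R=3 reactions → 2N=10, M+R=10
member 0 (0-1): L=2.9487, (cx,cy)=(0.5226,0.8526)
member 1 (0-2): L=2.8880, (cx,cy)=(1.0000,0.0000)
member 2 (1-2): L=2.8521, (cx,cy)=(0.4723,-0.8814)
member 3 (1-3): L=3.1285, (cx,cy)=(0.9976,0.0690)
member 4 (2-3): L=3.2558, (cx,cy)=(0.5449,0.8385)
member 5 (2-4): L=3.1120, (cx,cy)=(1.0000,0.0000)
member 6 (3-4): L=3.0403, (cx,cy)=(0.4401,-0.8980)
solve A·x = −loads:
  F[0-1] = -2196.0082 N (compression)
  F[0-2] = +2598.4479 N (tension)
  F[1-2] = -1799.3512 N (compression)
  F[1-3] = -1752.8336 N (compression)
  F[2-3] = +1891.4844 N (tension)
  F[2-4] = +718.0179 N (tension)
  F[3-4] = -1631.5073 N (compression)
  Rx@0 = -1450.8100 N
  Ry@0 = +1872.2659 N
  Ry@4 = +1465.0141 N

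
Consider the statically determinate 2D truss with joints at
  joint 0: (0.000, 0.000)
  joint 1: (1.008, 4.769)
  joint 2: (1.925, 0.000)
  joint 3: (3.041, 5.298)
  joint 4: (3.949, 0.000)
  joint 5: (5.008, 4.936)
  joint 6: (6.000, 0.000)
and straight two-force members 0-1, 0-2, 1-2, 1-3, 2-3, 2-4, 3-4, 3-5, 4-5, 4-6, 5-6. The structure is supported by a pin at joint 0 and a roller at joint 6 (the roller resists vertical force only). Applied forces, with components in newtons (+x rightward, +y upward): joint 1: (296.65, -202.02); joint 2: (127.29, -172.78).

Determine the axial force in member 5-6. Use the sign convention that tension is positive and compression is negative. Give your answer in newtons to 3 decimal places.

N=7 nodes, M=11 members, R=3 reactions → 2N=14, M+R=14
member 0 (0-1): L=4.8744, (cx,cy)=(0.2068,0.9784)
member 1 (0-2): L=1.9250, (cx,cy)=(1.0000,0.0000)
member 2 (1-2): L=4.8564, (cx,cy)=(0.1888,-0.9820)
member 3 (1-3): L=2.1007, (cx,cy)=(0.9678,0.2518)
member 4 (2-3): L=5.4143, (cx,cy)=(0.2061,0.9785)
member 5 (2-4): L=2.0240, (cx,cy)=(1.0000,0.0000)
member 6 (3-4): L=5.3752, (cx,cy)=(0.1689,-0.9856)
member 7 (3-5): L=2.0000, (cx,cy)=(0.9835,-0.1810)
member 8 (4-5): L=5.0483, (cx,cy)=(0.2098,0.9778)
member 9 (4-6): L=2.0510, (cx,cy)=(1.0000,0.0000)
member 10 (5-6): L=5.0347, (cx,cy)=(0.1970,-0.9804)
solve A·x = −loads:
  F[0-1] = -50.7365 N (compression)
  F[0-2] = +434.4321 N (tension)
  F[1-2] = -225.2843 N (compression)
  F[1-3] = -273.4140 N (compression)
  F[2-3] = +402.6583 N (tension)
  F[2-4] = +181.6061 N (tension)
  F[3-4] = -305.6317 N (compression)
  F[3-5] = -132.1609 N (compression)
  F[4-5] = +308.0946 N (tension)
  F[4-6] = +65.3483 N (tension)
  F[5-6] = -331.6619 N (compression)
  Rx@0 = -423.9400 N
  Ry@0 = +49.6397 N
  Ry@6 = +325.1603 N

-331.662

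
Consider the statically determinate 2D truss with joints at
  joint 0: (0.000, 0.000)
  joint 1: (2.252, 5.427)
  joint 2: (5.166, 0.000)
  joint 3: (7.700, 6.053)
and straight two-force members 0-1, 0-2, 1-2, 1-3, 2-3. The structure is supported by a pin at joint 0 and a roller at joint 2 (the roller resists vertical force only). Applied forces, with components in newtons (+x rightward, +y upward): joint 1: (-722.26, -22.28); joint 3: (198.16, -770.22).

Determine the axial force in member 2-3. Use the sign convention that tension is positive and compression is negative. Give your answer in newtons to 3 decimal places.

N=4 nodes, M=5 members, R=3 reactions → 2N=8, M+R=8
member 0 (0-1): L=5.8757, (cx,cy)=(0.3833,0.9236)
member 1 (0-2): L=5.1660, (cx,cy)=(1.0000,0.0000)
member 2 (1-2): L=6.1598, (cx,cy)=(0.4731,-0.8810)
member 3 (1-3): L=5.4838, (cx,cy)=(0.9935,0.1142)
member 4 (2-3): L=6.5620, (cx,cy)=(0.3862,0.9224)
solve A·x = −loads:
  F[0-1] = -174.6682 N (compression)
  F[0-2] = -457.1543 N (compression)
  F[1-2] = +229.1550 N (tension)
  F[1-3] = +550.5080 N (tension)
  F[2-3] = -903.1163 N (compression)
  Rx@0 = +524.1000 N
  Ry@0 = +161.3297 N
  Ry@2 = +631.1703 N

-903.116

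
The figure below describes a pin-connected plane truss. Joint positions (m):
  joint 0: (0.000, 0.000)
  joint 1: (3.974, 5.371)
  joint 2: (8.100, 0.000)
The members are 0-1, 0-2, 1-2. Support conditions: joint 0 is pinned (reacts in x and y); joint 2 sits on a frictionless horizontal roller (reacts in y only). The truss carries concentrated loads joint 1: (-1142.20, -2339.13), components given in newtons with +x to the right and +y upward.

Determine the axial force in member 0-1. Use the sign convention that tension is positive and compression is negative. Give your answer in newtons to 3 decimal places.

-2424.352

N=3 nodes, M=3 members, R=3 reactions → 2N=6, M+R=6
member 0 (0-1): L=6.6813, (cx,cy)=(0.5948,0.8039)
member 1 (0-2): L=8.1000, (cx,cy)=(1.0000,0.0000)
member 2 (1-2): L=6.7729, (cx,cy)=(0.6092,-0.7930)
solve A·x = −loads:
  F[0-1] = -2424.3524 N (compression)
  F[0-2] = +299.7824 N (tension)
  F[1-2] = -492.0945 N (compression)
  Rx@0 = +1142.2000 N
  Ry@0 = +1948.8897 N
  Ry@2 = +390.2403 N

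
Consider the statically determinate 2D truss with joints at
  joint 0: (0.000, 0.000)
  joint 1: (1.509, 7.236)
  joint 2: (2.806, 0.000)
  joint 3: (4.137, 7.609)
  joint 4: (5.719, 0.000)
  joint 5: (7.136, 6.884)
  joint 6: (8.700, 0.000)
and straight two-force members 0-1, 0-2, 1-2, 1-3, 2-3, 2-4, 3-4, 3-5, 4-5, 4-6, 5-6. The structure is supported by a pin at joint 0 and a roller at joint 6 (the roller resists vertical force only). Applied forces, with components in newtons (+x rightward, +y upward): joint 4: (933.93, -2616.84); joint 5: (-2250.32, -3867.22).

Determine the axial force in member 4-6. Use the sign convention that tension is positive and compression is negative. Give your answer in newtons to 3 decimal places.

706.937

N=7 nodes, M=11 members, R=3 reactions → 2N=14, M+R=14
member 0 (0-1): L=7.3917, (cx,cy)=(0.2041,0.9789)
member 1 (0-2): L=2.8060, (cx,cy)=(1.0000,0.0000)
member 2 (1-2): L=7.3513, (cx,cy)=(0.1764,-0.9843)
member 3 (1-3): L=2.6543, (cx,cy)=(0.9901,0.1405)
member 4 (2-3): L=7.7245, (cx,cy)=(0.1723,0.9850)
member 5 (2-4): L=2.9130, (cx,cy)=(1.0000,0.0000)
member 6 (3-4): L=7.7717, (cx,cy)=(0.2036,-0.9791)
member 7 (3-5): L=3.0854, (cx,cy)=(0.9720,-0.2350)
member 8 (4-5): L=7.0283, (cx,cy)=(0.2016,0.9795)
member 9 (4-6): L=2.9810, (cx,cy)=(1.0000,0.0000)
member 10 (5-6): L=7.0594, (cx,cy)=(0.2215,-0.9751)
solve A·x = −loads:
  F[0-1] = -3445.0045 N (compression)
  F[0-2] = -613.0967 N (compression)
  F[1-2] = +3242.3020 N (tension)
  F[1-3] = -1288.1173 N (compression)
  F[2-3] = -3239.8989 N (compression)
  F[2-4] = +517.2064 N (tension)
  F[3-4] = +4103.5723 N (tension)
  F[3-5] = -2745.7945 N (compression)
  F[4-5] = -1430.1832 N (compression)
  F[4-6] = +706.9370 N (tension)
  F[5-6] = -3190.9031 N (compression)
  Rx@0 = +1316.3900 N
  Ry@0 = +3372.4523 N
  Ry@6 = +3111.6077 N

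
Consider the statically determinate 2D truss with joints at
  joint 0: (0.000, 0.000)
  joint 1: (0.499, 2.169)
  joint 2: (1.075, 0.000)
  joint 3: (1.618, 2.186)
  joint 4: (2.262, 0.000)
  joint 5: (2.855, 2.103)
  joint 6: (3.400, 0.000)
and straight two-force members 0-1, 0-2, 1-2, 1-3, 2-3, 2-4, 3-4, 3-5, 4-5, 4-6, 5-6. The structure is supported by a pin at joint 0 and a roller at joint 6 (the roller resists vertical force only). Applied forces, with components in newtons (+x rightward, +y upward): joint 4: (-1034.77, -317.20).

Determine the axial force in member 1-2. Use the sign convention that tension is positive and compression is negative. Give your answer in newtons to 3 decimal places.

109.025

N=7 nodes, M=11 members, R=3 reactions → 2N=14, M+R=14
member 0 (0-1): L=2.2257, (cx,cy)=(0.2242,0.9745)
member 1 (0-2): L=1.0750, (cx,cy)=(1.0000,0.0000)
member 2 (1-2): L=2.2442, (cx,cy)=(0.2567,-0.9665)
member 3 (1-3): L=1.1191, (cx,cy)=(0.9999,0.0152)
member 4 (2-3): L=2.2524, (cx,cy)=(0.2411,0.9705)
member 5 (2-4): L=1.1870, (cx,cy)=(1.0000,0.0000)
member 6 (3-4): L=2.2789, (cx,cy)=(0.2826,-0.9592)
member 7 (3-5): L=1.2398, (cx,cy)=(0.9978,-0.0669)
member 8 (4-5): L=2.1850, (cx,cy)=(0.2714,0.9625)
member 9 (4-6): L=1.1380, (cx,cy)=(1.0000,0.0000)
member 10 (5-6): L=2.1725, (cx,cy)=(0.2509,-0.9680)
solve A·x = −loads:
  F[0-1] = -108.9421 N (compression)
  F[0-2] = -1010.3448 N (compression)
  F[1-2] = +109.0248 N (tension)
  F[1-3] = -52.4140 N (compression)
  F[2-3] = -108.5747 N (compression)
  F[2-4] = -956.1877 N (compression)
  F[3-4] = +118.5196 N (tension)
  F[3-5] = -112.3273 N (compression)
  F[4-5] = +211.4473 N (tension)
  F[4-6] = +54.6895 N (tension)
  F[5-6] = -218.0026 N (compression)
  Rx@0 = +1034.7700 N
  Ry@0 = +106.1687 N
  Ry@6 = +211.0313 N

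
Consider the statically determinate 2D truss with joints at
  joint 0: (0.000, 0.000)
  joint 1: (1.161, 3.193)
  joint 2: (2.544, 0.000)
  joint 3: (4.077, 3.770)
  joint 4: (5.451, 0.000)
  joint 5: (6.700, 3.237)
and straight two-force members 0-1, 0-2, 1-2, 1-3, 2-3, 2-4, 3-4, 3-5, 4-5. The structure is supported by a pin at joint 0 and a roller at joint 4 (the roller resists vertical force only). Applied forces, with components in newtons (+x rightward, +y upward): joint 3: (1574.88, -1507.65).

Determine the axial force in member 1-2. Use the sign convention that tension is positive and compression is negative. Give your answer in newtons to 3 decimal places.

N=6 nodes, M=9 members, R=3 reactions → 2N=12, M+R=12
member 0 (0-1): L=3.3975, (cx,cy)=(0.3417,0.9398)
member 1 (0-2): L=2.5440, (cx,cy)=(1.0000,0.0000)
member 2 (1-2): L=3.4796, (cx,cy)=(0.3975,-0.9176)
member 3 (1-3): L=2.9725, (cx,cy)=(0.9810,0.1941)
member 4 (2-3): L=4.0698, (cx,cy)=(0.3767,0.9263)
member 5 (2-4): L=2.9070, (cx,cy)=(1.0000,0.0000)
member 6 (3-4): L=4.0126, (cx,cy)=(0.3424,-0.9395)
member 7 (3-5): L=2.6766, (cx,cy)=(0.9800,-0.1991)
member 8 (4-5): L=3.4696, (cx,cy)=(0.3600,0.9330)
solve A·x = −loads:
  F[0-1] = +754.6148 N (tension)
  F[0-2] = +1317.0135 N (tension)
  F[1-2] = -660.6291 N (compression)
  F[1-3] = +530.5271 N (tension)
  F[2-3] = +654.4094 N (tension)
  F[2-4] = +807.9406 N (tension)
  F[3-4] = -2359.4790 N (compression)
  F[3-5] = -0.0000 N (compression)
  F[4-5] = +0.0000 N (tension)
  Rx@0 = -1574.8800 N
  Ry@0 = -709.1885 N
  Ry@4 = +2216.8385 N

-660.629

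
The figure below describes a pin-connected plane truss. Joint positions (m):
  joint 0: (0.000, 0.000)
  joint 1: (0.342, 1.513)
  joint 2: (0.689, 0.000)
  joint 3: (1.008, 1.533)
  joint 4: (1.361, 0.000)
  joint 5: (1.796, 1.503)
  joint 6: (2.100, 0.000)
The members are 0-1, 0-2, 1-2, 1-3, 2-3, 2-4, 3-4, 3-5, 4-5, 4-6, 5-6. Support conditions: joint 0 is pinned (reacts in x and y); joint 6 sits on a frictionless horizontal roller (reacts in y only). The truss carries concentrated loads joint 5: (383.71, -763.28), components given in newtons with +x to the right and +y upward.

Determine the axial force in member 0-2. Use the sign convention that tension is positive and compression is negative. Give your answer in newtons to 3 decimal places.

346.609

N=7 nodes, M=11 members, R=3 reactions → 2N=14, M+R=14
member 0 (0-1): L=1.5512, (cx,cy)=(0.2205,0.9754)
member 1 (0-2): L=0.6890, (cx,cy)=(1.0000,0.0000)
member 2 (1-2): L=1.5523, (cx,cy)=(0.2235,-0.9747)
member 3 (1-3): L=0.6663, (cx,cy)=(0.9995,0.0300)
member 4 (2-3): L=1.5658, (cx,cy)=(0.2037,0.9790)
member 5 (2-4): L=0.6720, (cx,cy)=(1.0000,0.0000)
member 6 (3-4): L=1.5731, (cx,cy)=(0.2244,-0.9745)
member 7 (3-5): L=0.7886, (cx,cy)=(0.9993,-0.0380)
member 8 (4-5): L=1.5647, (cx,cy)=(0.2780,0.9606)
member 9 (4-6): L=0.7390, (cx,cy)=(1.0000,0.0000)
member 10 (5-6): L=1.5334, (cx,cy)=(0.1982,-0.9802)
solve A·x = −loads:
  F[0-1] = +168.2738 N (tension)
  F[0-2] = +346.6092 N (tension)
  F[1-2] = -166.1071 N (compression)
  F[1-3] = +74.2661 N (tension)
  F[2-3] = +165.3718 N (tension)
  F[2-4] = +275.7870 N (tension)
  F[3-4] = -174.1712 N (compression)
  F[3-5] = +147.1127 N (tension)
  F[4-5] = +176.6953 N (tension)
  F[4-6] = +187.5805 N (tension)
  F[5-6] = -946.1929 N (compression)
  Rx@0 = -383.7100 N
  Ry@0 = -164.1329 N
  Ry@6 = +927.4129 N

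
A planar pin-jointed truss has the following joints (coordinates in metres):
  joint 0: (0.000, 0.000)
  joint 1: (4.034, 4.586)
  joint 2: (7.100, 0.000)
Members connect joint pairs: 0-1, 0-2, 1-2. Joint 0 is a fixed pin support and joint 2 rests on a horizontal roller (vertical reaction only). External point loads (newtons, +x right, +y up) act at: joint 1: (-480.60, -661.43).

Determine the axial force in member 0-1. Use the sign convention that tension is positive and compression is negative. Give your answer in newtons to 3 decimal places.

N=3 nodes, M=3 members, R=3 reactions → 2N=6, M+R=6
member 0 (0-1): L=6.1077, (cx,cy)=(0.6605,0.7508)
member 1 (0-2): L=7.1000, (cx,cy)=(1.0000,0.0000)
member 2 (1-2): L=5.5165, (cx,cy)=(0.5558,-0.8313)
solve A·x = −loads:
  F[0-1] = -793.8377 N (compression)
  F[0-2] = +43.7082 N (tension)
  F[1-2] = -78.6420 N (compression)
  Rx@0 = +480.6000 N
  Ry@0 = +596.0530 N
  Ry@2 = +65.3770 N

-793.838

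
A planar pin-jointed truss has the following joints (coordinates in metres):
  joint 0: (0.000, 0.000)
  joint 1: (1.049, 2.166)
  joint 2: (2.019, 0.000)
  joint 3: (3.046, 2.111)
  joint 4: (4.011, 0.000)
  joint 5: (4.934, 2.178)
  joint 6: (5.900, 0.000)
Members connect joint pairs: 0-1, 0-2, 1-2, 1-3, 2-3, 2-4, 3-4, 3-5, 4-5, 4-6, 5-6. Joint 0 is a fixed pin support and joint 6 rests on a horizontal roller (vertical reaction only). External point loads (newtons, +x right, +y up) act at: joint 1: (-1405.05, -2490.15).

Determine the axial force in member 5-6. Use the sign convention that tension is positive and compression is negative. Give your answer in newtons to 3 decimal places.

79.945

N=7 nodes, M=11 members, R=3 reactions → 2N=14, M+R=14
member 0 (0-1): L=2.4066, (cx,cy)=(0.4359,0.9000)
member 1 (0-2): L=2.0190, (cx,cy)=(1.0000,0.0000)
member 2 (1-2): L=2.3733, (cx,cy)=(0.4087,-0.9127)
member 3 (1-3): L=1.9978, (cx,cy)=(0.9996,-0.0275)
member 4 (2-3): L=2.3476, (cx,cy)=(0.4375,0.8992)
member 5 (2-4): L=1.9920, (cx,cy)=(1.0000,0.0000)
member 6 (3-4): L=2.3211, (cx,cy)=(0.4157,-0.9095)
member 7 (3-5): L=1.8892, (cx,cy)=(0.9994,0.0355)
member 8 (4-5): L=2.3655, (cx,cy)=(0.3902,0.9207)
member 9 (4-6): L=1.8890, (cx,cy)=(1.0000,0.0000)
member 10 (5-6): L=2.3826, (cx,cy)=(0.4054,-0.9141)
solve A·x = −loads:
  F[0-1] = -2848.0116 N (compression)
  F[0-2] = -163.6705 N (compression)
  F[1-2] = +76.0725 N (tension)
  F[1-3] = +132.6286 N (tension)
  F[2-3] = -77.2087 N (compression)
  F[2-4] = -98.8014 N (compression)
  F[3-4] = +82.8644 N (tension)
  F[3-5] = +64.3911 N (tension)
  F[4-5] = -81.8515 N (compression)
  F[4-6] = -32.4128 N (compression)
  F[5-6] = +79.9453 N (tension)
  Rx@0 = +1405.0500 N
  Ry@0 = +2563.2298 N
  Ry@6 = -73.0798 N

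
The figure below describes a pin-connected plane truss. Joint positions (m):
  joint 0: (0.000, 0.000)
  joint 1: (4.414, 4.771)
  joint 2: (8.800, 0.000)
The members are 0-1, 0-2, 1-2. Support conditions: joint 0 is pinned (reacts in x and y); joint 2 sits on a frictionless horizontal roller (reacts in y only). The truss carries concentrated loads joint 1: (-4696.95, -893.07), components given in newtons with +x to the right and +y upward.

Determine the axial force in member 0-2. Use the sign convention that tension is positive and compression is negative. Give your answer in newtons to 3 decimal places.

N=3 nodes, M=3 members, R=3 reactions → 2N=6, M+R=6
member 0 (0-1): L=6.4997, (cx,cy)=(0.6791,0.7340)
member 1 (0-2): L=8.8000, (cx,cy)=(1.0000,0.0000)
member 2 (1-2): L=6.4807, (cx,cy)=(0.6768,-0.7362)
solve A·x = −loads:
  F[0-1] = -4075.5599 N (compression)
  F[0-2] = -1929.1950 N (compression)
  F[1-2] = +2850.5537 N (tension)
  Rx@0 = +4696.9500 N
  Ry@0 = +2991.6083 N
  Ry@2 = -2098.5383 N

-1929.195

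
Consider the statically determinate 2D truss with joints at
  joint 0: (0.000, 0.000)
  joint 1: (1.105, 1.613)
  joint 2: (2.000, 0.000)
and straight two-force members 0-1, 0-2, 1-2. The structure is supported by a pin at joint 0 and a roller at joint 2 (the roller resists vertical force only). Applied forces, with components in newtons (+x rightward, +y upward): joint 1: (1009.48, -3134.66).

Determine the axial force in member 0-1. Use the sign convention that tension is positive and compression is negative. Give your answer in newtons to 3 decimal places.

N=3 nodes, M=3 members, R=3 reactions → 2N=6, M+R=6
member 0 (0-1): L=1.9552, (cx,cy)=(0.5652,0.8250)
member 1 (0-2): L=2.0000, (cx,cy)=(1.0000,0.0000)
member 2 (1-2): L=1.8447, (cx,cy)=(0.4852,-0.8744)
solve A·x = −loads:
  F[0-1] = -713.4889 N (compression)
  F[0-2] = +1412.7158 N (tension)
  F[1-2] = -2911.7198 N (compression)
  Rx@0 = -1009.4800 N
  Ry@0 = +588.6147 N
  Ry@2 = +2546.0453 N

-713.489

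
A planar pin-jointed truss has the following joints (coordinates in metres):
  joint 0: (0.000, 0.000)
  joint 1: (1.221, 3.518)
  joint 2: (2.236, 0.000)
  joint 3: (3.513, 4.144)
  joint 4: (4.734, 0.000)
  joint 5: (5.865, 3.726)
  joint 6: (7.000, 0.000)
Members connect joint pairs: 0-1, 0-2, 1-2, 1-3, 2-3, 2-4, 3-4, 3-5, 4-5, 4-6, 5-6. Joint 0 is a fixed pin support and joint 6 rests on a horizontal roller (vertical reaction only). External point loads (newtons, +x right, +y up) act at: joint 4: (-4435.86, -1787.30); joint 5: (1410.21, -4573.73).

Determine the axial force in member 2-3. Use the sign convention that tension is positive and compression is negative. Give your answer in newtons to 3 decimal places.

N=7 nodes, M=11 members, R=3 reactions → 2N=14, M+R=14
member 0 (0-1): L=3.7239, (cx,cy)=(0.3279,0.9447)
member 1 (0-2): L=2.2360, (cx,cy)=(1.0000,0.0000)
member 2 (1-2): L=3.6615, (cx,cy)=(0.2772,-0.9608)
member 3 (1-3): L=2.3760, (cx,cy)=(0.9647,0.2635)
member 4 (2-3): L=4.3363, (cx,cy)=(0.2945,0.9557)
member 5 (2-4): L=2.4980, (cx,cy)=(1.0000,0.0000)
member 6 (3-4): L=4.3201, (cx,cy)=(0.2826,-0.9592)
member 7 (3-5): L=2.3889, (cx,cy)=(0.9846,-0.1750)
member 8 (4-5): L=3.8939, (cx,cy)=(0.2905,0.9569)
member 9 (4-6): L=2.2660, (cx,cy)=(1.0000,0.0000)
member 10 (5-6): L=3.8950, (cx,cy)=(0.2914,-0.9566)
solve A·x = −loads:
  F[0-1] = -602.8654 N (compression)
  F[0-2] = -2827.9793 N (compression)
  F[1-2] = +497.3835 N (tension)
  F[1-3] = -347.8403 N (compression)
  F[2-3] = -500.0667 N (compression)
  F[2-4] = -2542.8350 N (compression)
  F[3-4] = +720.9507 N (tension)
  F[3-5] = -697.3357 N (compression)
  F[4-5] = +1145.1109 N (tension)
  F[4-6] = +1764.1825 N (tension)
  F[5-6] = -6054.2320 N (compression)
  Rx@0 = +3025.6500 N
  Ry@0 = +569.5376 N
  Ry@6 = +5791.4924 N

-500.067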